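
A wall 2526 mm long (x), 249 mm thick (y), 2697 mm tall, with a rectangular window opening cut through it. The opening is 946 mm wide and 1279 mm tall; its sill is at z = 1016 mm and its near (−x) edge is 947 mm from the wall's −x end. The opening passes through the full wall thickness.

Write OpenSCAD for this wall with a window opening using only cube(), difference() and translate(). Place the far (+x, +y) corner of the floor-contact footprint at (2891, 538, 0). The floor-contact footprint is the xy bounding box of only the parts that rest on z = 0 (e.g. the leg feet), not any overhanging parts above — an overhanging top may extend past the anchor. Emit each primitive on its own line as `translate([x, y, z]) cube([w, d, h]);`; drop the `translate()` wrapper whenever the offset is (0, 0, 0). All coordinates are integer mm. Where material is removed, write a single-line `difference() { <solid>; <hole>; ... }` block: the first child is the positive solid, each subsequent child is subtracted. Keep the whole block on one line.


difference() { translate([365, 289, 0]) cube([2526, 249, 2697]); translate([1312, 289, 1016]) cube([946, 249, 1279]); }


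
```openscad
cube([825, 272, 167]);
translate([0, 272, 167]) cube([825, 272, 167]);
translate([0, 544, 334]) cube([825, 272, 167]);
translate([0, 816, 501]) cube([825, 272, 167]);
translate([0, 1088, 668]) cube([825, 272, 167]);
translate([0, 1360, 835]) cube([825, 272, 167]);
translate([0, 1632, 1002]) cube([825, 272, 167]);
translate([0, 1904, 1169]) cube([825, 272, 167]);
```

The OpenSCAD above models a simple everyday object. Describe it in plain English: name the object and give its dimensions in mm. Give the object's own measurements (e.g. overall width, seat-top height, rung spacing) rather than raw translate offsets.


A straight staircase of 8 solid steps. Each step is 825 mm wide (x), 272 mm deep (y, the going) and 167 mm tall (the rise). The first step rests on the floor; each subsequent step sits one going further in +y and one rise higher in +z, directly behind and above the previous step with no overlap.


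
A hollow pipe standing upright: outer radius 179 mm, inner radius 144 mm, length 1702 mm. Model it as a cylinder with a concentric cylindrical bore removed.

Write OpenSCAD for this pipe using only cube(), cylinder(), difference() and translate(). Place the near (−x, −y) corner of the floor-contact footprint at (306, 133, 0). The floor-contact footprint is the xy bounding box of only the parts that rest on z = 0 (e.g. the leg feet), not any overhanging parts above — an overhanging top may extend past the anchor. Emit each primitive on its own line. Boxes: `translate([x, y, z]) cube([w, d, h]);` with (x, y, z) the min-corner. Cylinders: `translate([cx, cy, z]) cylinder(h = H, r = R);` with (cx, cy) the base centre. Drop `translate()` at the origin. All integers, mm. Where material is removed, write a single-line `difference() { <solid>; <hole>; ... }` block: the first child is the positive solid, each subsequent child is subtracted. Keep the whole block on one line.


difference() { translate([485, 312, 0]) cylinder(h = 1702, r = 179); translate([485, 312, 0]) cylinder(h = 1702, r = 144); }


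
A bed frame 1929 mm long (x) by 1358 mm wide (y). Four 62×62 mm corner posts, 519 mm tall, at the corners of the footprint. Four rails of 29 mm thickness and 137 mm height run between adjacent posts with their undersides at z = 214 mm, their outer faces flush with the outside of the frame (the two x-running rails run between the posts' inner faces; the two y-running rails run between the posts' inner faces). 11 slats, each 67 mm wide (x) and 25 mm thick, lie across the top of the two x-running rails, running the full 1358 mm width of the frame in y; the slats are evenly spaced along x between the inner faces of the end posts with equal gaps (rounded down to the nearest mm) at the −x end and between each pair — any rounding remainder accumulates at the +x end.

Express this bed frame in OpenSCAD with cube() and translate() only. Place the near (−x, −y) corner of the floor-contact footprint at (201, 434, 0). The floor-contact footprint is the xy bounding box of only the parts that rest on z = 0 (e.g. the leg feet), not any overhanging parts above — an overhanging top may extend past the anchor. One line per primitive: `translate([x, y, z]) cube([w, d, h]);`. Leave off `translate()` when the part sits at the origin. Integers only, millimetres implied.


translate([201, 434, 0]) cube([62, 62, 519]);
translate([201, 1730, 0]) cube([62, 62, 519]);
translate([2068, 434, 0]) cube([62, 62, 519]);
translate([2068, 1730, 0]) cube([62, 62, 519]);
translate([263, 434, 214]) cube([1805, 29, 137]);
translate([263, 1763, 214]) cube([1805, 29, 137]);
translate([201, 496, 214]) cube([29, 1234, 137]);
translate([2101, 496, 214]) cube([29, 1234, 137]);
translate([352, 434, 351]) cube([67, 1358, 25]);
translate([508, 434, 351]) cube([67, 1358, 25]);
translate([664, 434, 351]) cube([67, 1358, 25]);
translate([820, 434, 351]) cube([67, 1358, 25]);
translate([976, 434, 351]) cube([67, 1358, 25]);
translate([1132, 434, 351]) cube([67, 1358, 25]);
translate([1288, 434, 351]) cube([67, 1358, 25]);
translate([1444, 434, 351]) cube([67, 1358, 25]);
translate([1600, 434, 351]) cube([67, 1358, 25]);
translate([1756, 434, 351]) cube([67, 1358, 25]);
translate([1912, 434, 351]) cube([67, 1358, 25]);


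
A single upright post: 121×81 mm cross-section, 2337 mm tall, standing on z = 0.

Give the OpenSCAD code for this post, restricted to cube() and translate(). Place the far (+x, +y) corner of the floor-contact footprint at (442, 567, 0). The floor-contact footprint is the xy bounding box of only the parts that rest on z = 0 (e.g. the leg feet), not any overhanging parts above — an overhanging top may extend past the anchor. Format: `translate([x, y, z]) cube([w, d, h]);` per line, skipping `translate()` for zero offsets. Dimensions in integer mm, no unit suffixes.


translate([321, 486, 0]) cube([121, 81, 2337]);


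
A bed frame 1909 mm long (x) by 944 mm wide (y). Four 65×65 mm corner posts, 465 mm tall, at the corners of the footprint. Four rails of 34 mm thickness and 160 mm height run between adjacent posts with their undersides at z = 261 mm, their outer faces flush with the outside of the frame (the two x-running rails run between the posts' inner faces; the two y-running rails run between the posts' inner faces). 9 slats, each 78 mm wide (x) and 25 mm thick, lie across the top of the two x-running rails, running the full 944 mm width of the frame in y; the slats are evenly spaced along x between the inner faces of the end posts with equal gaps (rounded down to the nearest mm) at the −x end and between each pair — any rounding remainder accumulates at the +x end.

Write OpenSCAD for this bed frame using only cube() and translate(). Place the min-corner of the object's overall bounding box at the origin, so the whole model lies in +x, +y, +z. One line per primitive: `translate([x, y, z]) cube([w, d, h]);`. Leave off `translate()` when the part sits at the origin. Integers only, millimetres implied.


// slat z = rail_z + rail_h = 261 + 160 = 421
// slat gap = ⌊(1779 − 9·78) / 10⌋ = 107
cube([65, 65, 465]);
translate([0, 879, 0]) cube([65, 65, 465]);
translate([1844, 0, 0]) cube([65, 65, 465]);
translate([1844, 879, 0]) cube([65, 65, 465]);
translate([65, 0, 261]) cube([1779, 34, 160]);
translate([65, 910, 261]) cube([1779, 34, 160]);
translate([0, 65, 261]) cube([34, 814, 160]);
translate([1875, 65, 261]) cube([34, 814, 160]);
translate([172, 0, 421]) cube([78, 944, 25]);
translate([357, 0, 421]) cube([78, 944, 25]);
translate([542, 0, 421]) cube([78, 944, 25]);
translate([727, 0, 421]) cube([78, 944, 25]);
translate([912, 0, 421]) cube([78, 944, 25]);
translate([1097, 0, 421]) cube([78, 944, 25]);
translate([1282, 0, 421]) cube([78, 944, 25]);
translate([1467, 0, 421]) cube([78, 944, 25]);
translate([1652, 0, 421]) cube([78, 944, 25]);


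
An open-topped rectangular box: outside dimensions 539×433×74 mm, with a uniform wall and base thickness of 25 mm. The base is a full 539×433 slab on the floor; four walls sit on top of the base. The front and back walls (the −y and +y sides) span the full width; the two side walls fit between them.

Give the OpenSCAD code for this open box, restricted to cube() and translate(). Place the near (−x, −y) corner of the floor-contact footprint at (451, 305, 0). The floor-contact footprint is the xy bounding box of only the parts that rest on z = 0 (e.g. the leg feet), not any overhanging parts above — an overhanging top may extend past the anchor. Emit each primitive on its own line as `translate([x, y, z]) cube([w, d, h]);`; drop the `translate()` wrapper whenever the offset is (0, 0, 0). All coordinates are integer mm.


translate([451, 305, 0]) cube([539, 433, 25]);
translate([451, 305, 25]) cube([539, 25, 49]);
translate([451, 713, 25]) cube([539, 25, 49]);
translate([451, 330, 25]) cube([25, 383, 49]);
translate([965, 330, 25]) cube([25, 383, 49]);


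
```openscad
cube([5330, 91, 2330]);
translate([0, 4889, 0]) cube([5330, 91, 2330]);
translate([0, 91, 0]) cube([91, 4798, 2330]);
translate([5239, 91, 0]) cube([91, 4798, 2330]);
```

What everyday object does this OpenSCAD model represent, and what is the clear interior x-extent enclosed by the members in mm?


A house (or room) frame. The interior width is 5148 mm.

Four 2330 mm walls enclosing a rectangle with no floor or roof — a room or house frame. Outside width is 5330 mm and wall thickness is 91 mm, so the interior width is 5330 − 2 × 91 = 5148 mm.


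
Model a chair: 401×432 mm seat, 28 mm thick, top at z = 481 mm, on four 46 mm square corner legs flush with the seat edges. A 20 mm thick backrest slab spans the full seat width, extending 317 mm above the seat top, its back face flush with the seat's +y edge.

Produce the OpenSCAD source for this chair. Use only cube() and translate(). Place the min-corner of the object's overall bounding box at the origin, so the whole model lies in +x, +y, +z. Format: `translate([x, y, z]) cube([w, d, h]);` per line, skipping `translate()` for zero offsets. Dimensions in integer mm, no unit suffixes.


translate([0, 0, 453]) cube([401, 432, 28]);
cube([46, 46, 453]);
translate([355, 0, 0]) cube([46, 46, 453]);
translate([0, 386, 0]) cube([46, 46, 453]);
translate([355, 386, 0]) cube([46, 46, 453]);
translate([0, 412, 481]) cube([401, 20, 317]);


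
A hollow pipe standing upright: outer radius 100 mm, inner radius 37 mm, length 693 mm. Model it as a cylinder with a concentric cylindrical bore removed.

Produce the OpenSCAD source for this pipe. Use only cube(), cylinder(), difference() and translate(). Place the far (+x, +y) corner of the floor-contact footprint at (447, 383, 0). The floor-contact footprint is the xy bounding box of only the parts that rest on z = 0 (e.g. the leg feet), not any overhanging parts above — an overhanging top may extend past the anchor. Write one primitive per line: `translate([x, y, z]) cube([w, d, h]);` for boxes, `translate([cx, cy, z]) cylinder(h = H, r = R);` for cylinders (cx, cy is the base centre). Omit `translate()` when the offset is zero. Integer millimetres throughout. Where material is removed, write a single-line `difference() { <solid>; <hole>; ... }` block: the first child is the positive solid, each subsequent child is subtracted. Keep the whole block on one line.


difference() { translate([347, 283, 0]) cylinder(h = 693, r = 100); translate([347, 283, 0]) cylinder(h = 693, r = 37); }


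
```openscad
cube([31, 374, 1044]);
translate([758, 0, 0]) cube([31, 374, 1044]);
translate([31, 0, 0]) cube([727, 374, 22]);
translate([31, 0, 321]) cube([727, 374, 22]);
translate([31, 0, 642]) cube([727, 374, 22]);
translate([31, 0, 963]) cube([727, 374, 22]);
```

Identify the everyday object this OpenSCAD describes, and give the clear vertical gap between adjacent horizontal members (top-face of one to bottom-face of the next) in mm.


A bookshelf. The clear shelf gap is 299 mm.

Two tall side panels with 4 horizontal boards between them — a bookshelf. The first two shelf undersides are at z = 0 and z = 321; with shelf thickness 22, the clear gap is 321 − 0 − 22 = 299 mm.


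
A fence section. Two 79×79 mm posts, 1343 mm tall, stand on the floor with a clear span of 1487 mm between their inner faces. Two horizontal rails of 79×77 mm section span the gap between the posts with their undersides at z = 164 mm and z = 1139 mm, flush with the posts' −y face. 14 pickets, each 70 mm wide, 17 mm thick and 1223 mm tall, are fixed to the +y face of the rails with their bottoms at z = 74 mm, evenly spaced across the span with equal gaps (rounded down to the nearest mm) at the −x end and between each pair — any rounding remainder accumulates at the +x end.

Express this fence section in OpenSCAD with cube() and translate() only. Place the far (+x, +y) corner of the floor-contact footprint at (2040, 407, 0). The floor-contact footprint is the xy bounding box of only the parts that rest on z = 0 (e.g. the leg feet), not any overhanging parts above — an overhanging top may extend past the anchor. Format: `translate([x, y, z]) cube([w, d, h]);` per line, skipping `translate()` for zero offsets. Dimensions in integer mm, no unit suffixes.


translate([395, 328, 0]) cube([79, 79, 1343]);
translate([1961, 328, 0]) cube([79, 79, 1343]);
translate([474, 328, 164]) cube([1487, 79, 77]);
translate([474, 328, 1139]) cube([1487, 79, 77]);
translate([507, 407, 74]) cube([70, 17, 1223]);
translate([610, 407, 74]) cube([70, 17, 1223]);
translate([713, 407, 74]) cube([70, 17, 1223]);
translate([816, 407, 74]) cube([70, 17, 1223]);
translate([919, 407, 74]) cube([70, 17, 1223]);
translate([1022, 407, 74]) cube([70, 17, 1223]);
translate([1125, 407, 74]) cube([70, 17, 1223]);
translate([1228, 407, 74]) cube([70, 17, 1223]);
translate([1331, 407, 74]) cube([70, 17, 1223]);
translate([1434, 407, 74]) cube([70, 17, 1223]);
translate([1537, 407, 74]) cube([70, 17, 1223]);
translate([1640, 407, 74]) cube([70, 17, 1223]);
translate([1743, 407, 74]) cube([70, 17, 1223]);
translate([1846, 407, 74]) cube([70, 17, 1223]);


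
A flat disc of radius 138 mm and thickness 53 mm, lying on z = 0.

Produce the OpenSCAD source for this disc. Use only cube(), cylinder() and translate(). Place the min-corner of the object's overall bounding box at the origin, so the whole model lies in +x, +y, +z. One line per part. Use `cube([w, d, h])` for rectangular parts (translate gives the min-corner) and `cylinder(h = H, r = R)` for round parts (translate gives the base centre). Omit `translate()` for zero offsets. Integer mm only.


translate([138, 138, 0]) cylinder(h = 53, r = 138);


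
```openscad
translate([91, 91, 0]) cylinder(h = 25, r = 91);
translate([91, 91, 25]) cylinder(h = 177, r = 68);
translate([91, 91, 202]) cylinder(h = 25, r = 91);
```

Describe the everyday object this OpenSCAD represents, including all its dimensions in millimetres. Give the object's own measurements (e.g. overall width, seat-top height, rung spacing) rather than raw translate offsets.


A spool: two coaxial disc flanges of radius 91 mm and thickness 25 mm, joined by a core cylinder of radius 68 mm and height 177 mm. The lower flange rests on z = 0 and the three cylinders share a vertical axis.


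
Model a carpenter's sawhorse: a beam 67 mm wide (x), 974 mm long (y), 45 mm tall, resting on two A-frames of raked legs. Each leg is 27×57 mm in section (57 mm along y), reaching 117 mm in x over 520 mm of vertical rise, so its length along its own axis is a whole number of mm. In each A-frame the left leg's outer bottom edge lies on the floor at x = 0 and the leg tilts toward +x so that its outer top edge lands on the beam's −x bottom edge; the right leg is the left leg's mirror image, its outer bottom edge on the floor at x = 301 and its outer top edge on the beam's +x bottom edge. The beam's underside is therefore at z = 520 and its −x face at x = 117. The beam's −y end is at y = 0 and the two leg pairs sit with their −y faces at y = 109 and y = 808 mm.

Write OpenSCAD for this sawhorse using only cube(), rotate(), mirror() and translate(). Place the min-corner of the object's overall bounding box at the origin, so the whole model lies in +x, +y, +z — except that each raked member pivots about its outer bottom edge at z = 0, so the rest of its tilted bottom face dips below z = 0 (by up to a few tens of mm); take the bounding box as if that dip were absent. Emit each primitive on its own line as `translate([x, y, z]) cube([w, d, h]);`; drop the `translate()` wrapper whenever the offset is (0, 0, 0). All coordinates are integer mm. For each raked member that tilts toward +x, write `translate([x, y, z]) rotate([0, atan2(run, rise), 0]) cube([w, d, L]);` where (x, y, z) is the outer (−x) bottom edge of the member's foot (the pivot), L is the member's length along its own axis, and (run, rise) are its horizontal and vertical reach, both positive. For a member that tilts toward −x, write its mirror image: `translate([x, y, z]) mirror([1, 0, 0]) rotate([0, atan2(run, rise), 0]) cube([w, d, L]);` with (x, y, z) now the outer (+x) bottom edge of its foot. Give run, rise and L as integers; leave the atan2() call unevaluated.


// leg length = √(117² + 520²) = 533
// right-leg outer foot x = 2·117 + 67 = 301
// beam min-corner = (117, 0, 520)
translate([117, 0, 520]) cube([67, 974, 45]);
translate([0, 109, 0]) rotate([0, atan2(117, 520), 0]) cube([27, 57, 533]);
translate([301, 109, 0]) mirror([1, 0, 0]) rotate([0, atan2(117, 520), 0]) cube([27, 57, 533]);
translate([0, 808, 0]) rotate([0, atan2(117, 520), 0]) cube([27, 57, 533]);
translate([301, 808, 0]) mirror([1, 0, 0]) rotate([0, atan2(117, 520), 0]) cube([27, 57, 533]);


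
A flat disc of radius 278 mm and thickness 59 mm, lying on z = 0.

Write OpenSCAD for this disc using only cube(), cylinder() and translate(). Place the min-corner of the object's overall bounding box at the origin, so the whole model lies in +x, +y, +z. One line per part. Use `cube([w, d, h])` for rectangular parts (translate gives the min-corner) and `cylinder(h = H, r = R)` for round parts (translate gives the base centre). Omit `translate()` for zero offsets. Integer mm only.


translate([278, 278, 0]) cylinder(h = 59, r = 278);


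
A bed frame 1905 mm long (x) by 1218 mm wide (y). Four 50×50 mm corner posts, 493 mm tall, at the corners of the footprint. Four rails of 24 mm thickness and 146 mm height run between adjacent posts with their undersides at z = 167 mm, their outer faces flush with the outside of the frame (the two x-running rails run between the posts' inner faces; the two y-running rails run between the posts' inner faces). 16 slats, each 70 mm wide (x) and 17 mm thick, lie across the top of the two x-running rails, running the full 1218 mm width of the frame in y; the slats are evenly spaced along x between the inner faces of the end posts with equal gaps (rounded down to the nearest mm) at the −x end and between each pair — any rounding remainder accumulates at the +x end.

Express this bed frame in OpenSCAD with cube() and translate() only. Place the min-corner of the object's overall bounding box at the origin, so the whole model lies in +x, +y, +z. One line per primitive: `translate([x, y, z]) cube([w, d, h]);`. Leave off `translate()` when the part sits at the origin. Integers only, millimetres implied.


// slat z = rail_z + rail_h = 167 + 146 = 313
// slat gap = ⌊(1805 − 16·70) / 17⌋ = 40
cube([50, 50, 493]);
translate([0, 1168, 0]) cube([50, 50, 493]);
translate([1855, 0, 0]) cube([50, 50, 493]);
translate([1855, 1168, 0]) cube([50, 50, 493]);
translate([50, 0, 167]) cube([1805, 24, 146]);
translate([50, 1194, 167]) cube([1805, 24, 146]);
translate([0, 50, 167]) cube([24, 1118, 146]);
translate([1881, 50, 167]) cube([24, 1118, 146]);
translate([90, 0, 313]) cube([70, 1218, 17]);
translate([200, 0, 313]) cube([70, 1218, 17]);
translate([310, 0, 313]) cube([70, 1218, 17]);
translate([420, 0, 313]) cube([70, 1218, 17]);
translate([530, 0, 313]) cube([70, 1218, 17]);
translate([640, 0, 313]) cube([70, 1218, 17]);
translate([750, 0, 313]) cube([70, 1218, 17]);
translate([860, 0, 313]) cube([70, 1218, 17]);
translate([970, 0, 313]) cube([70, 1218, 17]);
translate([1080, 0, 313]) cube([70, 1218, 17]);
translate([1190, 0, 313]) cube([70, 1218, 17]);
translate([1300, 0, 313]) cube([70, 1218, 17]);
translate([1410, 0, 313]) cube([70, 1218, 17]);
translate([1520, 0, 313]) cube([70, 1218, 17]);
translate([1630, 0, 313]) cube([70, 1218, 17]);
translate([1740, 0, 313]) cube([70, 1218, 17]);


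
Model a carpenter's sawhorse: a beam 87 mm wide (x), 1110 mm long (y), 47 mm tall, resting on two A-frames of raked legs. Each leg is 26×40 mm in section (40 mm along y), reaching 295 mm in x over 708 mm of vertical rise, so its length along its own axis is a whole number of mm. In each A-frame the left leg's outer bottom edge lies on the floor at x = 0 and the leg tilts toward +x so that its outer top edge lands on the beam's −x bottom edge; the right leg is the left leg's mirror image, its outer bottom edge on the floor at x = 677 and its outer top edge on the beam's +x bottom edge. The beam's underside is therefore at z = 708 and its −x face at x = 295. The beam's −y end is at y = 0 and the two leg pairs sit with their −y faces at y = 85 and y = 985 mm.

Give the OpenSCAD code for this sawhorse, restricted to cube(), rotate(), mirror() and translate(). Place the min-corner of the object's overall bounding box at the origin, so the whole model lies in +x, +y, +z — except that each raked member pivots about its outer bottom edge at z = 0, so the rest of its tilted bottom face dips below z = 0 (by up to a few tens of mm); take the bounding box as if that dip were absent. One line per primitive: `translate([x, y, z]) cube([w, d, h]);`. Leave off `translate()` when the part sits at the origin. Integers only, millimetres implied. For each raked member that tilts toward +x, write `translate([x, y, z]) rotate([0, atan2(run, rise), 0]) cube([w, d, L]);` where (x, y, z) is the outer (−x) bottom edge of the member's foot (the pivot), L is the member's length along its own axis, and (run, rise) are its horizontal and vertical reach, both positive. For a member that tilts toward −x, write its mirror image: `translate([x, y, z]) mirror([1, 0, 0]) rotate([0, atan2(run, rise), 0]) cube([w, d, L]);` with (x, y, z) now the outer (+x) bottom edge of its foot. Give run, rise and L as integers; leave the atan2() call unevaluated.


// leg length = √(295² + 708²) = 767
// right-leg outer foot x = 2·295 + 87 = 677
// beam min-corner = (295, 0, 708)
translate([295, 0, 708]) cube([87, 1110, 47]);
translate([0, 85, 0]) rotate([0, atan2(295, 708), 0]) cube([26, 40, 767]);
translate([677, 85, 0]) mirror([1, 0, 0]) rotate([0, atan2(295, 708), 0]) cube([26, 40, 767]);
translate([0, 985, 0]) rotate([0, atan2(295, 708), 0]) cube([26, 40, 767]);
translate([677, 985, 0]) mirror([1, 0, 0]) rotate([0, atan2(295, 708), 0]) cube([26, 40, 767]);


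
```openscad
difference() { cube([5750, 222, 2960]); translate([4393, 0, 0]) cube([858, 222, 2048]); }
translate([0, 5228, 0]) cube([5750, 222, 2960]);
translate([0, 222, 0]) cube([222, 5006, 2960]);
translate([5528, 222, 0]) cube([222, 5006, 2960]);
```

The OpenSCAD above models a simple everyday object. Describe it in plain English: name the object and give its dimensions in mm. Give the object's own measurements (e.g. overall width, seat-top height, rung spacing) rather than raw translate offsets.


A single room: four walls, each 2960 mm tall and 222 mm thick, enclosing an outside footprint 5750×5450 mm (x × y), no floor or roof. The front and back walls (−y and +y sides) run the full x-width; the side walls fit between their inner faces. A door opening 858 mm wide and 2048 mm tall is cut through the front wall from the floor up, its −x edge 4393 mm from the wall's −x end.


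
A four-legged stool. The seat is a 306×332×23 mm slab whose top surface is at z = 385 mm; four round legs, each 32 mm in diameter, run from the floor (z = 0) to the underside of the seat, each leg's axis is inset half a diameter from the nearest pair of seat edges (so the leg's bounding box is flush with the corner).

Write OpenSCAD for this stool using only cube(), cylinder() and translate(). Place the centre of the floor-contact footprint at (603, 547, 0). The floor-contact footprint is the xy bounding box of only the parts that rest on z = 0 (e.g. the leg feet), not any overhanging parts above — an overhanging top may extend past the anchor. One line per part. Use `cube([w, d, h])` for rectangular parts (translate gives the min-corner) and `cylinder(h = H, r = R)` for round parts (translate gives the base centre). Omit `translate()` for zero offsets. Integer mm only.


// leg_h = 385 - 23 = 362
translate([450, 381, 362]) cube([306, 332, 23]);
translate([466, 397, 0]) cylinder(h = 362, r = 16);
translate([740, 397, 0]) cylinder(h = 362, r = 16);
translate([466, 697, 0]) cylinder(h = 362, r = 16);
translate([740, 697, 0]) cylinder(h = 362, r = 16);


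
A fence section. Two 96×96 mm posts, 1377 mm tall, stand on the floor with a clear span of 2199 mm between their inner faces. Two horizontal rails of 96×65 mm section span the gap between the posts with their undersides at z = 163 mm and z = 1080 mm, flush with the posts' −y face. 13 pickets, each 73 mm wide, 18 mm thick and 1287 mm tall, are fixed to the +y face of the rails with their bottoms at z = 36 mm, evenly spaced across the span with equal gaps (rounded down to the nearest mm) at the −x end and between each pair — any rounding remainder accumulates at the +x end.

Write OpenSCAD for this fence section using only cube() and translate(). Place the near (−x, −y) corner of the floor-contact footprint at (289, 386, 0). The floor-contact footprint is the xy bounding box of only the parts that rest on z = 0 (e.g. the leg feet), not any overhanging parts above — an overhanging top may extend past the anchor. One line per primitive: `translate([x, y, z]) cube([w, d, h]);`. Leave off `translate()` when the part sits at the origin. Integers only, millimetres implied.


translate([289, 386, 0]) cube([96, 96, 1377]);
translate([2584, 386, 0]) cube([96, 96, 1377]);
translate([385, 386, 163]) cube([2199, 96, 65]);
translate([385, 386, 1080]) cube([2199, 96, 65]);
translate([474, 482, 36]) cube([73, 18, 1287]);
translate([636, 482, 36]) cube([73, 18, 1287]);
translate([798, 482, 36]) cube([73, 18, 1287]);
translate([960, 482, 36]) cube([73, 18, 1287]);
translate([1122, 482, 36]) cube([73, 18, 1287]);
translate([1284, 482, 36]) cube([73, 18, 1287]);
translate([1446, 482, 36]) cube([73, 18, 1287]);
translate([1608, 482, 36]) cube([73, 18, 1287]);
translate([1770, 482, 36]) cube([73, 18, 1287]);
translate([1932, 482, 36]) cube([73, 18, 1287]);
translate([2094, 482, 36]) cube([73, 18, 1287]);
translate([2256, 482, 36]) cube([73, 18, 1287]);
translate([2418, 482, 36]) cube([73, 18, 1287]);


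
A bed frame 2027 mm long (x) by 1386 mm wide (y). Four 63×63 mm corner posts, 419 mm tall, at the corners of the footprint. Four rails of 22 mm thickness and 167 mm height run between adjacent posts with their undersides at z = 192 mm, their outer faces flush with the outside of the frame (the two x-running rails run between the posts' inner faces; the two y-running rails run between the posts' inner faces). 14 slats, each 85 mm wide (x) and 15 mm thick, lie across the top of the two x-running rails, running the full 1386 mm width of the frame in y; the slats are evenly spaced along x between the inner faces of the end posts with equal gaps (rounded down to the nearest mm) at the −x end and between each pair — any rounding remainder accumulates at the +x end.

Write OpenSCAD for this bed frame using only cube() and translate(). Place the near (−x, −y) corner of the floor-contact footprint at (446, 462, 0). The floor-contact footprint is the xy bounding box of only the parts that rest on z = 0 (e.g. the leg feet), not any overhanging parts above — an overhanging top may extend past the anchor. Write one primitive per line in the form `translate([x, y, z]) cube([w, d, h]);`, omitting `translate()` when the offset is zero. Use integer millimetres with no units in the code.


translate([446, 462, 0]) cube([63, 63, 419]);
translate([446, 1785, 0]) cube([63, 63, 419]);
translate([2410, 462, 0]) cube([63, 63, 419]);
translate([2410, 1785, 0]) cube([63, 63, 419]);
translate([509, 462, 192]) cube([1901, 22, 167]);
translate([509, 1826, 192]) cube([1901, 22, 167]);
translate([446, 525, 192]) cube([22, 1260, 167]);
translate([2451, 525, 192]) cube([22, 1260, 167]);
translate([556, 462, 359]) cube([85, 1386, 15]);
translate([688, 462, 359]) cube([85, 1386, 15]);
translate([820, 462, 359]) cube([85, 1386, 15]);
translate([952, 462, 359]) cube([85, 1386, 15]);
translate([1084, 462, 359]) cube([85, 1386, 15]);
translate([1216, 462, 359]) cube([85, 1386, 15]);
translate([1348, 462, 359]) cube([85, 1386, 15]);
translate([1480, 462, 359]) cube([85, 1386, 15]);
translate([1612, 462, 359]) cube([85, 1386, 15]);
translate([1744, 462, 359]) cube([85, 1386, 15]);
translate([1876, 462, 359]) cube([85, 1386, 15]);
translate([2008, 462, 359]) cube([85, 1386, 15]);
translate([2140, 462, 359]) cube([85, 1386, 15]);
translate([2272, 462, 359]) cube([85, 1386, 15]);


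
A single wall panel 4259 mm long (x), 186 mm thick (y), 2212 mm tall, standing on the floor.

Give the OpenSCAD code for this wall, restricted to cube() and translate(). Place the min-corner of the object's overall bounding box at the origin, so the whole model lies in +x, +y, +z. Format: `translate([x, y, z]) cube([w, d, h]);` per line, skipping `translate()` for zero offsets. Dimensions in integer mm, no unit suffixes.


cube([4259, 186, 2212]);


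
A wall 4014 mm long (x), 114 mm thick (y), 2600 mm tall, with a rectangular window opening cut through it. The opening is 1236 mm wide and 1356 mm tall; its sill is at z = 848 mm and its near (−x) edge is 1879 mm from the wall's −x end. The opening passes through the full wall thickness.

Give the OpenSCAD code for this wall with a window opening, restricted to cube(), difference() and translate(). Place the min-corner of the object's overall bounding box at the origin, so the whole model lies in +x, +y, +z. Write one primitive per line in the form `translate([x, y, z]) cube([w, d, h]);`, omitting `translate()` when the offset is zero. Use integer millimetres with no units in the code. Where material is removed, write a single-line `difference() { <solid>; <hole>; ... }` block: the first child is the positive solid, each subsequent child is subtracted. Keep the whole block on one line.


difference() { cube([4014, 114, 2600]); translate([1879, 0, 848]) cube([1236, 114, 1356]); }


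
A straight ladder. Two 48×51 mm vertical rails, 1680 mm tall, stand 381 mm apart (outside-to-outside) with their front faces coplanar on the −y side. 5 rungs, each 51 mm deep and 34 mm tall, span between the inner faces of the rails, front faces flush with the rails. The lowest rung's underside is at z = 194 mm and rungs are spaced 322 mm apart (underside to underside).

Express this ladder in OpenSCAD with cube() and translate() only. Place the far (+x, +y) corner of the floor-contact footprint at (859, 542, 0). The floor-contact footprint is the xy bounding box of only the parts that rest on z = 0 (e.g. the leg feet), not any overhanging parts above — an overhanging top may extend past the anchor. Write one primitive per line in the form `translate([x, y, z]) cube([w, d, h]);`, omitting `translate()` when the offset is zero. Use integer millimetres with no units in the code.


translate([478, 491, 0]) cube([48, 51, 1680]);
translate([811, 491, 0]) cube([48, 51, 1680]);
translate([526, 491, 194]) cube([285, 51, 34]);
translate([526, 491, 516]) cube([285, 51, 34]);
translate([526, 491, 838]) cube([285, 51, 34]);
translate([526, 491, 1160]) cube([285, 51, 34]);
translate([526, 491, 1482]) cube([285, 51, 34]);


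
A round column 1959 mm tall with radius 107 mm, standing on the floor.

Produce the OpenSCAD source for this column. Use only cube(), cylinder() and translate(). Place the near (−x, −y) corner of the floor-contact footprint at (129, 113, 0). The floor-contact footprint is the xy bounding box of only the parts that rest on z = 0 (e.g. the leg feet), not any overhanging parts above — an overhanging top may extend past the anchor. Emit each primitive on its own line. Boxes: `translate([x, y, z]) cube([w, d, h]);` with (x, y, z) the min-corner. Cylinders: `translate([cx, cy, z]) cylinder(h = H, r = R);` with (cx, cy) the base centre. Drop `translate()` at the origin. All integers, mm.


translate([236, 220, 0]) cylinder(h = 1959, r = 107);


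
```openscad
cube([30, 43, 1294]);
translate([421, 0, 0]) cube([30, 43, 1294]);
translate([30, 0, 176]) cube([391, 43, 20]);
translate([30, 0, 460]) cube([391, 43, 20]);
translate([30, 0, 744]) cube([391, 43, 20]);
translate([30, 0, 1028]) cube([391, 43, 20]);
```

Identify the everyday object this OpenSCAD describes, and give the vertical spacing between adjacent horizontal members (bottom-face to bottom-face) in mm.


A ladder. The rung spacing is 284 mm.

Two tall 30×43 posts with 4 short bars between them — a ladder. Adjacent rungs sit at z = 176 and z = 460, so the spacing is 460 − 176 = 284 mm.


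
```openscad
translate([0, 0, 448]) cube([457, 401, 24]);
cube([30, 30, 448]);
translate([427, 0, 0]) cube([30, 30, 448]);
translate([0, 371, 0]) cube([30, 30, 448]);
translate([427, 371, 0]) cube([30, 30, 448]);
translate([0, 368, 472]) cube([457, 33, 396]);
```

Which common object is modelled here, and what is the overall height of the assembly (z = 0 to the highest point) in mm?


A chair. The overall height is 868 mm.

A slab on four corner posts with a tall panel at the back — a chair. The seat slab sits at z = 448 with thickness 24, and the 396 mm backrest starts at the seat top, so the overall height is 448 + 24 + 396 = 868 mm.


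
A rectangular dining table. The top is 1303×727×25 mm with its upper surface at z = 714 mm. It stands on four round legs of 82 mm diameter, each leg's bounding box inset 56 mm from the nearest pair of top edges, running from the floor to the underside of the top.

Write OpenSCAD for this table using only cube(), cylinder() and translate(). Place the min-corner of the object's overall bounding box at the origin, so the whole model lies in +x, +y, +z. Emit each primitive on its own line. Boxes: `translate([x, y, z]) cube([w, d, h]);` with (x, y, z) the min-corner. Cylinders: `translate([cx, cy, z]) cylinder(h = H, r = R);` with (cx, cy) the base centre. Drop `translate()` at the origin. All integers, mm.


translate([0, 0, 689]) cube([1303, 727, 25]);
translate([97, 97, 0]) cylinder(h = 689, r = 41);
translate([1206, 97, 0]) cylinder(h = 689, r = 41);
translate([97, 630, 0]) cylinder(h = 689, r = 41);
translate([1206, 630, 0]) cylinder(h = 689, r = 41);


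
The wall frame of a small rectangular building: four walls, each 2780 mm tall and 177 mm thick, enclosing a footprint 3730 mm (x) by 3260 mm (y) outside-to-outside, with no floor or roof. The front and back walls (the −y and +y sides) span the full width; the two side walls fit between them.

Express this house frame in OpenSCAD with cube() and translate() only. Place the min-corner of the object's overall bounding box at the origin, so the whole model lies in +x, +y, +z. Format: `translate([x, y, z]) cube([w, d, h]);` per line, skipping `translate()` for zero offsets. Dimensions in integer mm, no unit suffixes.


cube([3730, 177, 2780]);
translate([0, 3083, 0]) cube([3730, 177, 2780]);
translate([0, 177, 0]) cube([177, 2906, 2780]);
translate([3553, 177, 0]) cube([177, 2906, 2780]);


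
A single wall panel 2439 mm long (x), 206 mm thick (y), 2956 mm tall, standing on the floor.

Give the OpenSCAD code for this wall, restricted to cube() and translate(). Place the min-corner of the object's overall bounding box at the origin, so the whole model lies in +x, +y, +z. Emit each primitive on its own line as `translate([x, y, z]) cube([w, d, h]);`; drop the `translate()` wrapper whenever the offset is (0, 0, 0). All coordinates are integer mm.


cube([2439, 206, 2956]);


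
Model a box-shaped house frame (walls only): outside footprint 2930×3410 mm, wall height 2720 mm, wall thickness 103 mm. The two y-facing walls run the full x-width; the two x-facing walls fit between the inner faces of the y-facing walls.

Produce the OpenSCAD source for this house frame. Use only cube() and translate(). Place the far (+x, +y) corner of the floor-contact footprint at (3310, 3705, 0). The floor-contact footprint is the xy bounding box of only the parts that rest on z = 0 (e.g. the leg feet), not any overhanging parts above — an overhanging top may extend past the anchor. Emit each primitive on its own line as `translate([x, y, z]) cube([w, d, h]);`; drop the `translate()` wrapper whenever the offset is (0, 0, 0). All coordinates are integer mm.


translate([380, 295, 0]) cube([2930, 103, 2720]);
translate([380, 3602, 0]) cube([2930, 103, 2720]);
translate([380, 398, 0]) cube([103, 3204, 2720]);
translate([3207, 398, 0]) cube([103, 3204, 2720]);


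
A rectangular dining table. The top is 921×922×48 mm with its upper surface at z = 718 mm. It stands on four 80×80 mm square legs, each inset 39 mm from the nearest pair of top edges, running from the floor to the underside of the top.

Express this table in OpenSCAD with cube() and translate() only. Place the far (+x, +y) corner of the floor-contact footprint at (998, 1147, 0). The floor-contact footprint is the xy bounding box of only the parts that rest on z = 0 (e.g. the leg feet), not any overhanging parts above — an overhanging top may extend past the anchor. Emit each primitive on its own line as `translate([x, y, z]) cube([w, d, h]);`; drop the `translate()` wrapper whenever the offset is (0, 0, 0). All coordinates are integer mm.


translate([116, 264, 670]) cube([921, 922, 48]);
translate([155, 303, 0]) cube([80, 80, 670]);
translate([918, 303, 0]) cube([80, 80, 670]);
translate([155, 1067, 0]) cube([80, 80, 670]);
translate([918, 1067, 0]) cube([80, 80, 670]);


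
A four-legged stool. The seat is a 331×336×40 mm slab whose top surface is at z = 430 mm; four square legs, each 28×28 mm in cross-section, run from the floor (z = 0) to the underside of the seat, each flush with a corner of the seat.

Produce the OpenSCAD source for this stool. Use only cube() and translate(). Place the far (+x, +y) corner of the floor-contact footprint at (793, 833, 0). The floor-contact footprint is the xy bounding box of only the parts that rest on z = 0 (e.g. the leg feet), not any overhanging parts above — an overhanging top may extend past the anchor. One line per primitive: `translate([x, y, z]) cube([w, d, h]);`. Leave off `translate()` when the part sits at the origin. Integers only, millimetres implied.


translate([462, 497, 390]) cube([331, 336, 40]);
translate([462, 497, 0]) cube([28, 28, 390]);
translate([765, 497, 0]) cube([28, 28, 390]);
translate([462, 805, 0]) cube([28, 28, 390]);
translate([765, 805, 0]) cube([28, 28, 390]);


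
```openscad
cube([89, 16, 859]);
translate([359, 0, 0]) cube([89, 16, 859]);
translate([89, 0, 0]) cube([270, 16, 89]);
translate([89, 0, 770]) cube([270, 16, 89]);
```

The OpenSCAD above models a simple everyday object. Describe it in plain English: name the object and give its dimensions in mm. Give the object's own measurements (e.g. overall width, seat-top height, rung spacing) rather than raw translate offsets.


A rectangular picture frame lying in the x–z plane (depth along y). The opening is 270 mm wide (x) by 681 mm tall (z), surrounded by a border 89 mm wide on all four sides. The frame is 16 mm deep and is made of two full-height vertical stiles with two horizontal rails fitted between them.


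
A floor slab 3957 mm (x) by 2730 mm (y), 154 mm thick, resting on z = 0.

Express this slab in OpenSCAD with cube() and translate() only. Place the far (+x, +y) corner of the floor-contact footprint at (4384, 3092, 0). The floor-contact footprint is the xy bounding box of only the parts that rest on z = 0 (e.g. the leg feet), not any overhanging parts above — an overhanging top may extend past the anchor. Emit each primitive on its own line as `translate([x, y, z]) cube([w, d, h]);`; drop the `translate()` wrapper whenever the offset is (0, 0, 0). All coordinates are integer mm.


translate([427, 362, 0]) cube([3957, 2730, 154]);
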